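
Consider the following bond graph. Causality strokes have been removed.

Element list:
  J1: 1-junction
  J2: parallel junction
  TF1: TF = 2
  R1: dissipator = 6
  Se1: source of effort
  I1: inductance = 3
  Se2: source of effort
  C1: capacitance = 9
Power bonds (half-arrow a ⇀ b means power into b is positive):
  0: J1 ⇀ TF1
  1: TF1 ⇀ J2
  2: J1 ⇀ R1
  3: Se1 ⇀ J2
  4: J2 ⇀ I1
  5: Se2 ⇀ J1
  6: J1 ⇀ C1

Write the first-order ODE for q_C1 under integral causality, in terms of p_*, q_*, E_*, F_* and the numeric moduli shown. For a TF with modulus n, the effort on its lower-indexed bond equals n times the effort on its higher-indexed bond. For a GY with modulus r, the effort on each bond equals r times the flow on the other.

bond 3 stroke→J2  (source Se1 imposes e)
bond 5 stroke→J1  (Se2 fixes effort; stroke away)
bond 1 stroke→TF1  (0-jn J2 has e-setter on 3)
bond 4 stroke→I1  (J2: bond 3 brought effort, rest push out)
bond 0 stroke→J1  (TF1 one-in-one-out from 1)
bond 6 stroke→J1  (C1 outputs effort q/C1)
bond 2 stroke→R1  (J1: last free bond brings flow in)

dq_C1/dt = -E_Se1/3 + E_Se2/6 - q_C1/54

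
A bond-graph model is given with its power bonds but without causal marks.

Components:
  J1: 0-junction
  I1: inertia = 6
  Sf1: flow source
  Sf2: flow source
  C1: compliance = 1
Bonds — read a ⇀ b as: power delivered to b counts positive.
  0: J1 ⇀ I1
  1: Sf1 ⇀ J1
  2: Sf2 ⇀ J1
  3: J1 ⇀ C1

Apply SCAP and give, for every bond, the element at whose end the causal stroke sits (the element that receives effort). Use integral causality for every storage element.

#0 |I1
#1 |Sf1
#2 |Sf2
#3 |J1

b1 |Sf1  (Sf1 (Sf) sets flow on bond)
b2 |Sf2  (source Sf2 imposes f)
b0 |I1  (I1: I, integral causality)
b3 |J1  (only one effort-in slot at J1)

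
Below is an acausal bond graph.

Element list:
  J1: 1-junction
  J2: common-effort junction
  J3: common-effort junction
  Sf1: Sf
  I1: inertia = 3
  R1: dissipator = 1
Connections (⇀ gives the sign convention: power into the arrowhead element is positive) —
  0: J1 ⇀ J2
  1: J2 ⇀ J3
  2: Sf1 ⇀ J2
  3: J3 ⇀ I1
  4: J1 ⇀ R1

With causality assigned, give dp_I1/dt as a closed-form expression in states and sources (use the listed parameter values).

dp_I1/dt = F_Sf1 - p_I1/3

β2 →Sf1  (Sf1 fixes flow; stroke at Sf1)
β3 →I1  (I1 integral (f out))
β1 →J3  (J3: last free bond brings effort in)
β0 →J2  (closing 0-jn rule on J2)
β4 →J1  (J1 flow already set via bond 0)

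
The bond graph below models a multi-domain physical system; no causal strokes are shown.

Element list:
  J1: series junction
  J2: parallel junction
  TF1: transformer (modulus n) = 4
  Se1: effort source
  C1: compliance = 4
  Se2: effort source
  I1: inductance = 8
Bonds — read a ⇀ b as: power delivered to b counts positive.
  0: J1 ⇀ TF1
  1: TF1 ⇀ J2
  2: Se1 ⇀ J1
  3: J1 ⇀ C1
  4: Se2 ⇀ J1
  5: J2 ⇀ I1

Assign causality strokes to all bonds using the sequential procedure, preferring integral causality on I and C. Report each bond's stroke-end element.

bond 0 |TF1
bond 1 |J2
bond 2 |J1
bond 3 |J1
bond 4 |J1
bond 5 |I1

β2 stroke at J1  (Se1 (Se) sets effort on bond)
β4 stroke at J1  (source Se2 imposes e)
β3 stroke at J1  (prefer integral on C1)
β0 stroke at TF1  (J1: last free bond brings flow in)
β1 stroke at J2  (TF1 one-in-one-out from 0)
β5 stroke at I1  (common-e at J2 fixed by 1)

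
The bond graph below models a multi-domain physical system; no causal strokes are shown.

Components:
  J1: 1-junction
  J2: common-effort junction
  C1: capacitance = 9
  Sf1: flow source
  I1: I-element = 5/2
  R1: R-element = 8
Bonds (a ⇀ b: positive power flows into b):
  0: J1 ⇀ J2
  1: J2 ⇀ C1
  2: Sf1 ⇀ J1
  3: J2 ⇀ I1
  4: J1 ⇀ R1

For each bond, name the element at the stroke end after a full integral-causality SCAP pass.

#0 |J1
#1 |J2
#2 |Sf1
#3 |I1
#4 |J1

b2 stroke→Sf1  (Sf1 fixes flow; stroke at Sf1)
b0 stroke→J1  (J1: bond 2 brought flow, rest push out)
b4 stroke→J1  (J1 flow already set via bond 2)
b1 stroke→J2  (prefer integral on C1)
b3 stroke→I1  (J2: bond 1 brought effort, rest push out)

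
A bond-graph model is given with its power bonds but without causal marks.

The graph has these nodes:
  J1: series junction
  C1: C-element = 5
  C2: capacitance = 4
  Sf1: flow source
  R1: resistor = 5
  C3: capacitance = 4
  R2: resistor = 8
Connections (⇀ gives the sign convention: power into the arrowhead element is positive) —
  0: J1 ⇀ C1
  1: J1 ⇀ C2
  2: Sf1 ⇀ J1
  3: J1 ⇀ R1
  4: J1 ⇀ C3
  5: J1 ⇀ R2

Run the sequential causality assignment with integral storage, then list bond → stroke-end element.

bond 2 |Sf1  (source Sf1 imposes f)
bond 0 |J1  (J1 flow already set via bond 2)
bond 1 |J1  (J1 flow already set via bond 2)
bond 3 |J1  (J1: bond 2 brought flow, rest push out)
bond 4 |J1  (J1: bond 2 brought flow, rest push out)
bond 5 |J1  (J1: bond 2 brought flow, rest push out)

bond 0 →J1
bond 1 →J1
bond 2 →Sf1
bond 3 →J1
bond 4 →J1
bond 5 →J1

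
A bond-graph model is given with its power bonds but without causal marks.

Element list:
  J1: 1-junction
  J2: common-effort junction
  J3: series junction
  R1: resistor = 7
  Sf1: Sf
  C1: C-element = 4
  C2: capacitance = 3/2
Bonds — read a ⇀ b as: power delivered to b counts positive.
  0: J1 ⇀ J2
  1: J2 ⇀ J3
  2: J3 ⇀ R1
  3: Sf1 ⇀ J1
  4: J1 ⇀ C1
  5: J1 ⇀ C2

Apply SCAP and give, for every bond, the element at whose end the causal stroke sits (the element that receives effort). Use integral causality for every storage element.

b0 →J1
b1 →J2
b2 →J3
b3 →Sf1
b4 →J1
b5 →J1

#3 |Sf1  (source Sf1 imposes f)
#0 |J1  (common-f at J1 fixed by 3)
#4 |J1  (common-f at J1 fixed by 3)
#5 |J1  (common-f at J1 fixed by 3)
#1 |J2  (only one effort-in slot at J2)
#2 |J3  (common-f at J3 fixed by 1)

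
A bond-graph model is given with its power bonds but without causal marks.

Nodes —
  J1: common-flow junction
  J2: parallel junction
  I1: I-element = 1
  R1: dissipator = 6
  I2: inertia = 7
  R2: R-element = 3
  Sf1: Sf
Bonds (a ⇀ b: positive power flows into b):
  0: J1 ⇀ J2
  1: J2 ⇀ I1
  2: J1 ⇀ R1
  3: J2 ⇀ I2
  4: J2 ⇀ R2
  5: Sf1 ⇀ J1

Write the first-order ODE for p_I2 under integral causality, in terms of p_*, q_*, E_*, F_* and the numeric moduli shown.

β5 |Sf1  (source Sf1 imposes f)
β0 |J1  (common-f at J1 fixed by 5)
β2 |J1  (1-jn J1 has f-setter on 5)
β1 |I1  (prefer integral on I1)
β3 |I2  (I2 outputs flow p/I2)
β4 |J2  (J2: last free bond brings effort in)

dp_I2/dt = 3*F_Sf1 - 3*p_I1 - 3*p_I2/7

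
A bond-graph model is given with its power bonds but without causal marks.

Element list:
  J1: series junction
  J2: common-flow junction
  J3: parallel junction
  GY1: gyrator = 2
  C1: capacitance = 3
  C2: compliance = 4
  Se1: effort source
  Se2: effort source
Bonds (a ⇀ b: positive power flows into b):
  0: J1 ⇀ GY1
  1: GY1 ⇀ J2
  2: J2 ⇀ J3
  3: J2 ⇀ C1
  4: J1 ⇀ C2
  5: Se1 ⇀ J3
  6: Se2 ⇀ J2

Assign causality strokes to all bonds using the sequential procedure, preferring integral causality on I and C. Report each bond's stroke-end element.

#5 stroke→J3  (Se1: effort source, stroke at far end)
#6 stroke→J2  (source Se2 imposes e)
#2 stroke→J2  (0-jn J3 has e-setter on 5)
#3 stroke→J2  (C1 integral (e out))
#1 stroke→GY1  (only one flow-in slot at J2)
#0 stroke→GY1  (GY1: gyrator matches bond 1)
#4 stroke→J1  (J1: bond 0 brought flow, rest push out)

bond 0 stroke at GY1
bond 1 stroke at GY1
bond 2 stroke at J2
bond 3 stroke at J2
bond 4 stroke at J1
bond 5 stroke at J3
bond 6 stroke at J2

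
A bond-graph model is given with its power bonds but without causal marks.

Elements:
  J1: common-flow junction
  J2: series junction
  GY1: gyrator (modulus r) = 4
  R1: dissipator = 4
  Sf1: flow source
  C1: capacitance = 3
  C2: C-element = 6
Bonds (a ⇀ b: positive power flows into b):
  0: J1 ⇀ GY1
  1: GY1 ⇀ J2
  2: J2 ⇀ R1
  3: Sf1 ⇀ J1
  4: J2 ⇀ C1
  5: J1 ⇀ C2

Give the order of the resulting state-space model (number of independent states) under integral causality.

2  (C1, C2 all integral)

β3 stroke at Sf1  (Sf1 fixes flow; stroke at Sf1)
β0 stroke at J1  (common-f at J1 fixed by 3)
β5 stroke at J1  (common-f at J1 fixed by 3)
β1 stroke at J2  (GY1: gyrator matches bond 0)
β4 stroke at J2  (C1 integral (e out))
β2 stroke at R1  (only one flow-in slot at J2)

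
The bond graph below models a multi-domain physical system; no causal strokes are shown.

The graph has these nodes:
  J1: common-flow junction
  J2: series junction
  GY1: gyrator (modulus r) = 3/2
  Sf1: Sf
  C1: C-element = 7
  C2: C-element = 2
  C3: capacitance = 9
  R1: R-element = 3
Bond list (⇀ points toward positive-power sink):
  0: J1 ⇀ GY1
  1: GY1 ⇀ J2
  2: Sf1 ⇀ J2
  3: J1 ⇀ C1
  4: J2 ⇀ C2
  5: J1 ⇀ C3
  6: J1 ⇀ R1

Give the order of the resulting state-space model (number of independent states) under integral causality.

β2 stroke at Sf1  (Sf1 fixes flow; stroke at Sf1)
β1 stroke at J2  (J2: bond 2 brought flow, rest push out)
β4 stroke at J2  (J2 flow already set via bond 2)
β0 stroke at J1  (GY1 both-in/both-out from 1)
β3 stroke at J1  (C1: C, integral causality)
β5 stroke at J1  (prefer integral on C3)
β6 stroke at R1  (J1 needs exactly one f-in)

3  (C1, C2, C3 all integral)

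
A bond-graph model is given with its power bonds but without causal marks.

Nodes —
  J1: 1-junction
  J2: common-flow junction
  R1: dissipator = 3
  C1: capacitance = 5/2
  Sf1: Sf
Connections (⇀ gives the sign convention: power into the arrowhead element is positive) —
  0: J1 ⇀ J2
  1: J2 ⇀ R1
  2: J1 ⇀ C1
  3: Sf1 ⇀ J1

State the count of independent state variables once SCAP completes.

b3 →Sf1  (Sf1 fixes flow; stroke at Sf1)
b0 →J1  (common-f at J1 fixed by 3)
b2 →J1  (common-f at J1 fixed by 3)
b1 →J2  (common-f at J2 fixed by 0)

1  (C1 all integral)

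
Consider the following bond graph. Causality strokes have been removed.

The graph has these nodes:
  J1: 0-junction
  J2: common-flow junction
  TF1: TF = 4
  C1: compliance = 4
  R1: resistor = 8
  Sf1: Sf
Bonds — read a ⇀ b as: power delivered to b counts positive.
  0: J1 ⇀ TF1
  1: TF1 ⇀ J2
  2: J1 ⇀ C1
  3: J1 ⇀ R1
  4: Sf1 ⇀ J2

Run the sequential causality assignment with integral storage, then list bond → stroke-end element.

β0 stroke at TF1
β1 stroke at J2
β2 stroke at J1
β3 stroke at R1
β4 stroke at Sf1

#4 stroke at Sf1  (Sf1: flow source, stroke at near end)
#1 stroke at J2  (J2 flow already set via bond 4)
#0 stroke at TF1  (TF TF1: opposite of bond 1)
#2 stroke at J1  (C1 outputs effort q/C1)
#3 stroke at R1  (J1 effort already set via bond 2)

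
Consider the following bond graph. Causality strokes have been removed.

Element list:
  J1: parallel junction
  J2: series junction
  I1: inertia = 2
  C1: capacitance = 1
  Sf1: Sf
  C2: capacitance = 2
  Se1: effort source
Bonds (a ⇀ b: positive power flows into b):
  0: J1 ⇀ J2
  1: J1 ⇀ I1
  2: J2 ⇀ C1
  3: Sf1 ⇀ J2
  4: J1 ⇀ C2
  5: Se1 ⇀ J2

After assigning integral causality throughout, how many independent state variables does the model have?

3  (C1, C2, I1 all integral)

b3 |Sf1  (Sf1: flow source, stroke at near end)
b5 |J2  (Se1 (Se) sets effort on bond)
b0 |J2  (1-jn J2 has f-setter on 3)
b2 |J2  (J2: bond 3 brought flow, rest push out)
b1 |I1  (I1 outputs flow p/I1)
b4 |J1  (closing 0-jn rule on J1)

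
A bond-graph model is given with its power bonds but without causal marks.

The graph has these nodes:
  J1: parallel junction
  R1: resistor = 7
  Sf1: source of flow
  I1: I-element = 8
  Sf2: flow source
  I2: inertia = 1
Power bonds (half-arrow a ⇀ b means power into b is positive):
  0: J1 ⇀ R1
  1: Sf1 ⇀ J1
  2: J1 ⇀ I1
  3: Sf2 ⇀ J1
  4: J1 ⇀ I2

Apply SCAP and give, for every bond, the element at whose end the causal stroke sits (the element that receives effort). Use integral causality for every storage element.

#0 |J1
#1 |Sf1
#2 |I1
#3 |Sf2
#4 |I2

b1 →Sf1  (Sf1: flow source, stroke at near end)
b3 →Sf2  (source Sf2 imposes f)
b2 →I1  (prefer integral on I1)
b4 →I2  (I2 integral (f out))
b0 →J1  (J1: last free bond brings effort in)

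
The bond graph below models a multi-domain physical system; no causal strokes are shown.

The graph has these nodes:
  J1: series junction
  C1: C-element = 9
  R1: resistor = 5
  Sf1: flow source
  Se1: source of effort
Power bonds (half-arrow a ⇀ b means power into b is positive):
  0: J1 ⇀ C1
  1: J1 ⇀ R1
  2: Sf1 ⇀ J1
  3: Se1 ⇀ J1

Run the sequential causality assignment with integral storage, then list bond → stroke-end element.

#2 stroke→Sf1  (source Sf1 imposes f)
#3 stroke→J1  (Se1 (Se) sets effort on bond)
#0 stroke→J1  (common-f at J1 fixed by 2)
#1 stroke→J1  (J1 flow already set via bond 2)

bond 0 |J1
bond 1 |J1
bond 2 |Sf1
bond 3 |J1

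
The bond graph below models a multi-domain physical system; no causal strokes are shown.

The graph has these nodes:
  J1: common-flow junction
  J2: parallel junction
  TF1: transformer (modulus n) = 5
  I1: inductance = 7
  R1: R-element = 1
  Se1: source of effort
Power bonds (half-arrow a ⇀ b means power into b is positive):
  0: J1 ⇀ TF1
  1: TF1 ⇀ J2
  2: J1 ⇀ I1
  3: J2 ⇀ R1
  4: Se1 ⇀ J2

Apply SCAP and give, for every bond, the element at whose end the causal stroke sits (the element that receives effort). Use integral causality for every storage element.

bond 0 →J1
bond 1 →TF1
bond 2 →I1
bond 3 →R1
bond 4 →J2

#4 stroke at J2  (Se1: effort source, stroke at far end)
#1 stroke at TF1  (J2: bond 4 brought effort, rest push out)
#3 stroke at R1  (J2 effort already set via bond 4)
#0 stroke at J1  (TF1 one-in-one-out from 1)
#2 stroke at I1  (J1 needs exactly one f-in)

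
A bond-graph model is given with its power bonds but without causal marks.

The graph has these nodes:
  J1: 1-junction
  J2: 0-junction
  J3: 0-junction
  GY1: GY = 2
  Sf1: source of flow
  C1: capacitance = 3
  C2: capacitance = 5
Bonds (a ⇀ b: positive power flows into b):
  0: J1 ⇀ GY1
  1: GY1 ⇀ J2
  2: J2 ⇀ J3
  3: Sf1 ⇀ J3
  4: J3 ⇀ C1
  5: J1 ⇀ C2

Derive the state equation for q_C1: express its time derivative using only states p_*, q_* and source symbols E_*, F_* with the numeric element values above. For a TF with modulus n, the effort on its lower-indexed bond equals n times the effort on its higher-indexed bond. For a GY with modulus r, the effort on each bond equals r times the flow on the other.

b3 |Sf1  (Sf1: flow source, stroke at near end)
b4 |J3  (C1 outputs effort q/C1)
b2 |J2  (0-jn J3 has e-setter on 4)
b1 |GY1  (J2 effort already set via bond 2)
b0 |GY1  (through GY1, causality inverts; strokes same side of GY1)
b5 |J1  (J1: bond 0 brought flow, rest push out)

dq_C1/dt = F_Sf1 - q_C2/10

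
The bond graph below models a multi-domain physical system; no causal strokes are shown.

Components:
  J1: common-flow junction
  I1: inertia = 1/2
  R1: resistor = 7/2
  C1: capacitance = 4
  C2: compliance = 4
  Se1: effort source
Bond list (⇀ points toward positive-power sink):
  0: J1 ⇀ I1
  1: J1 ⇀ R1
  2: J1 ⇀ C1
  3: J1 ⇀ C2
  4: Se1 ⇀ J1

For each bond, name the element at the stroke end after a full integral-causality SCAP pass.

β0 stroke at I1
β1 stroke at J1
β2 stroke at J1
β3 stroke at J1
β4 stroke at J1

b4 stroke→J1  (Se1: effort source, stroke at far end)
b0 stroke→I1  (I1: I, integral causality)
b1 stroke→J1  (J1 flow already set via bond 0)
b2 stroke→J1  (J1 flow already set via bond 0)
b3 stroke→J1  (1-jn J1 has f-setter on 0)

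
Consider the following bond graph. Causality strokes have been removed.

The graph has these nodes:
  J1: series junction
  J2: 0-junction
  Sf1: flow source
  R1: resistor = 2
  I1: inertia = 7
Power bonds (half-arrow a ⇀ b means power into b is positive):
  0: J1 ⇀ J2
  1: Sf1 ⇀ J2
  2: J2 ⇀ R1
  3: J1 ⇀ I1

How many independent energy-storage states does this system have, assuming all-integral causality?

#1 →Sf1  (Sf1 fixes flow; stroke at Sf1)
#3 →I1  (I1: I, integral causality)
#0 →J1  (1-jn J1 has f-setter on 3)
#2 →J2  (closing 0-jn rule on J2)

1  (I1 all integral)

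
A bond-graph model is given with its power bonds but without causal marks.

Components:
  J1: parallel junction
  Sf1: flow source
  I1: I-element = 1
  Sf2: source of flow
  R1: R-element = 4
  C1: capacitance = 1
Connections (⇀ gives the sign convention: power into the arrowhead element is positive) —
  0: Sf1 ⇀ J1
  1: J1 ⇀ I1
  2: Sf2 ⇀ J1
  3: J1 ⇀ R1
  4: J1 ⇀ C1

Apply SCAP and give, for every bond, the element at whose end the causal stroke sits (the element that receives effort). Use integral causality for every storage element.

b0 →Sf1
b1 →I1
b2 →Sf2
b3 →R1
b4 →J1

#0 →Sf1  (Sf1 fixes flow; stroke at Sf1)
#2 →Sf2  (Sf2 fixes flow; stroke at Sf2)
#1 →I1  (I1 outputs flow p/I1)
#4 →J1  (C1 integral (e out))
#3 →R1  (J1 effort already set via bond 4)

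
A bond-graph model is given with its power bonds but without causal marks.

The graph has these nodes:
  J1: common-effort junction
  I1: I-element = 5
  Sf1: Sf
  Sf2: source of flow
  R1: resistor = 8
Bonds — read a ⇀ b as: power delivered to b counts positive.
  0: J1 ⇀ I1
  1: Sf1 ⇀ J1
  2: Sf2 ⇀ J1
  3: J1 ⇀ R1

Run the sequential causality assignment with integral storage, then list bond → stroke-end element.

b0 stroke at I1
b1 stroke at Sf1
b2 stroke at Sf2
b3 stroke at J1

β1 →Sf1  (Sf1 fixes flow; stroke at Sf1)
β2 →Sf2  (source Sf2 imposes f)
β0 →I1  (I1 outputs flow p/I1)
β3 →J1  (J1 needs exactly one e-in)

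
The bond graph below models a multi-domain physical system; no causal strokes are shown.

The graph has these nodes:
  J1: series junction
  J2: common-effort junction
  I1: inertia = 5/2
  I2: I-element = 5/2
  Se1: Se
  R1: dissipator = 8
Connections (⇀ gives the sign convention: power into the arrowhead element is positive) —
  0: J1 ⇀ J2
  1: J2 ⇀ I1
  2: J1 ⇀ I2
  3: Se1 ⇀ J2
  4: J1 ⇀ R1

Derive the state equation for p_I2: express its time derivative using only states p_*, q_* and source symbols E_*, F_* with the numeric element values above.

dp_I2/dt = -E_Se1 - 16*p_I2/5

#3 stroke→J2  (Se1: effort source, stroke at far end)
#0 stroke→J1  (J2: bond 3 brought effort, rest push out)
#1 stroke→I1  (common-e at J2 fixed by 3)
#2 stroke→I2  (I2: I, integral causality)
#4 stroke→J1  (J1: bond 2 brought flow, rest push out)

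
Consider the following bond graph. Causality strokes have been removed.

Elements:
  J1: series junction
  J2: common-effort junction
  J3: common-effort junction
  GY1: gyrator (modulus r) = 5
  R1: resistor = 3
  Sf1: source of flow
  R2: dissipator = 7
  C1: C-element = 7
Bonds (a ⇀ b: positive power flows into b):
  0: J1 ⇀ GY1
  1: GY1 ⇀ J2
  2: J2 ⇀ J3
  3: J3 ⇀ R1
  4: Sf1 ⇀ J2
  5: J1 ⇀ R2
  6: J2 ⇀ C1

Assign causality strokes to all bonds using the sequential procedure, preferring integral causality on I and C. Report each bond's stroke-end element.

bond 0 stroke→GY1
bond 1 stroke→GY1
bond 2 stroke→J3
bond 3 stroke→R1
bond 4 stroke→Sf1
bond 5 stroke→J1
bond 6 stroke→J2

β4 stroke→Sf1  (Sf1 fixes flow; stroke at Sf1)
β6 stroke→J2  (C1 outputs effort q/C1)
β1 stroke→GY1  (J2: bond 6 brought effort, rest push out)
β2 stroke→J3  (common-e at J2 fixed by 6)
β3 stroke→R1  (J3 effort already set via bond 2)
β0 stroke→GY1  (GY GY1: same side as bond 1)
β5 stroke→J1  (J1 flow already set via bond 0)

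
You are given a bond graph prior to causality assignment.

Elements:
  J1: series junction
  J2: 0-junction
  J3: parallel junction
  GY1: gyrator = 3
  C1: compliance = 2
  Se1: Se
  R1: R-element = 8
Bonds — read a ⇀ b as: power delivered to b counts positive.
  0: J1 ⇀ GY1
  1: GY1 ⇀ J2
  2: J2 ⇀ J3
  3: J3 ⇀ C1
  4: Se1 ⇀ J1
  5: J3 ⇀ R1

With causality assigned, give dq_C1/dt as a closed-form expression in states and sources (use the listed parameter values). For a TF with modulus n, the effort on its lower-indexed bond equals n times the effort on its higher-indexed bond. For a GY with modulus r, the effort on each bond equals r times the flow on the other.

bond 4 |J1  (Se1: effort source, stroke at far end)
bond 0 |GY1  (J1 needs exactly one f-in)
bond 1 |GY1  (GY1 both-in/both-out from 0)
bond 2 |J2  (closing 0-jn rule on J2)
bond 3 |J3  (prefer integral on C1)
bond 5 |R1  (0-jn J3 has e-setter on 3)

dq_C1/dt = E_Se1/3 - q_C1/16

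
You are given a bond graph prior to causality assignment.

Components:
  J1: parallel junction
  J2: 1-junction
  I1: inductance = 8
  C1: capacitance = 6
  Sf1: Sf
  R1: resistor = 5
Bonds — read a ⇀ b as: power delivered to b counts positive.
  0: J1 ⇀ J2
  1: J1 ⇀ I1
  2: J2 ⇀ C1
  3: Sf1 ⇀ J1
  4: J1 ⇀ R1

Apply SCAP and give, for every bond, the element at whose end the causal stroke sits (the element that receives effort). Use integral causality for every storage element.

β0 →J1
β1 →I1
β2 →J2
β3 →Sf1
β4 →R1

bond 3 |Sf1  (Sf1: flow source, stroke at near end)
bond 1 |I1  (I1 integral (f out))
bond 2 |J2  (C1: C, integral causality)
bond 0 |J1  (J2: last free bond brings flow in)
bond 4 |R1  (common-e at J1 fixed by 0)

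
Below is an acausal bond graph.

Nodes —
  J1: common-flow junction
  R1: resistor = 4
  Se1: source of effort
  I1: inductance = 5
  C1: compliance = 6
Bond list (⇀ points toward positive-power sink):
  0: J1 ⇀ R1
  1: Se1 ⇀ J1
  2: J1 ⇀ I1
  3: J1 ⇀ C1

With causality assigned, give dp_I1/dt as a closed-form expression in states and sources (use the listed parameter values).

#1 →J1  (source Se1 imposes e)
#2 →I1  (I1 outputs flow p/I1)
#0 →J1  (common-f at J1 fixed by 2)
#3 →J1  (J1: bond 2 brought flow, rest push out)

dp_I1/dt = E_Se1 - 4*p_I1/5 - q_C1/6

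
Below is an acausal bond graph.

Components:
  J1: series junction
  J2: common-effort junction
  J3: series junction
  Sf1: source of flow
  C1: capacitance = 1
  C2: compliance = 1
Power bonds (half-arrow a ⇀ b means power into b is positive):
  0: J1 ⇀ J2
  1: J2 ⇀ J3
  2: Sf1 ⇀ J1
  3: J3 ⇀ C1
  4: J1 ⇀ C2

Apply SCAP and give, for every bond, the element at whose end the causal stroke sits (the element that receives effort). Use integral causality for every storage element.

b0 →J1
b1 →J2
b2 →Sf1
b3 →J3
b4 →J1

β2 |Sf1  (Sf1 fixes flow; stroke at Sf1)
β0 |J1  (J1: bond 2 brought flow, rest push out)
β4 |J1  (1-jn J1 has f-setter on 2)
β1 |J2  (closing 0-jn rule on J2)
β3 |J3  (1-jn J3 has f-setter on 1)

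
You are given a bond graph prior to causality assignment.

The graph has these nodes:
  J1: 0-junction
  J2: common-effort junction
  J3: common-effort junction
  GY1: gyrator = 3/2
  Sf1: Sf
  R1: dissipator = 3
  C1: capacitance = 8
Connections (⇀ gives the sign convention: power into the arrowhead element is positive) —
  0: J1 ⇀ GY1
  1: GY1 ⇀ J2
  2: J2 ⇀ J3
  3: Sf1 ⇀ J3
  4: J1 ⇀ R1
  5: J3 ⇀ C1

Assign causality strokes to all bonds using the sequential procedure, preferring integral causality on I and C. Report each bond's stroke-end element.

#3 stroke→Sf1  (source Sf1 imposes f)
#5 stroke→J3  (C1: C, integral causality)
#2 stroke→J2  (J3: bond 5 brought effort, rest push out)
#1 stroke→GY1  (J2: bond 2 brought effort, rest push out)
#0 stroke→GY1  (GY1: gyrator matches bond 1)
#4 stroke→J1  (J1: last free bond brings effort in)

bond 0 →GY1
bond 1 →GY1
bond 2 →J2
bond 3 →Sf1
bond 4 →J1
bond 5 →J3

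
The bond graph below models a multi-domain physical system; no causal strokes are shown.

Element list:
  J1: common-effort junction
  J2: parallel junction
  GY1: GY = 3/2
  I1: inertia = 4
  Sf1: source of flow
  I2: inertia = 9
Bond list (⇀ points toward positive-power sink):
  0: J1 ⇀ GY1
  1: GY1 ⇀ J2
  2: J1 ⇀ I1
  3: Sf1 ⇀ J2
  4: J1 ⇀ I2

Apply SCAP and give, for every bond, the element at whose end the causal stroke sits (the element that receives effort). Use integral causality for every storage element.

b0 stroke→J1
b1 stroke→J2
b2 stroke→I1
b3 stroke→Sf1
b4 stroke→I2

β3 →Sf1  (Sf1 (Sf) sets flow on bond)
β1 →J2  (J2: last free bond brings effort in)
β0 →J1  (GY1: gyrator matches bond 1)
β2 →I1  (0-jn J1 has e-setter on 0)
β4 →I2  (common-e at J1 fixed by 0)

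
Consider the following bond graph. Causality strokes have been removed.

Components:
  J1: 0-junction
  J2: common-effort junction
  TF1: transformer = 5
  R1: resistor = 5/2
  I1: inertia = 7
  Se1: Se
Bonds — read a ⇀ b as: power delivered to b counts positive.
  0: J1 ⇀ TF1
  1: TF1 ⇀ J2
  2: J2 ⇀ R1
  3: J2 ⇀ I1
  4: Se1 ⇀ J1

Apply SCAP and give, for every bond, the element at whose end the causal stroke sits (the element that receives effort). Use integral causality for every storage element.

b4 stroke at J1  (Se1 (Se) sets effort on bond)
b0 stroke at TF1  (J1 effort already set via bond 4)
b1 stroke at J2  (TF TF1: opposite of bond 0)
b2 stroke at R1  (J2: bond 1 brought effort, rest push out)
b3 stroke at I1  (J2 effort already set via bond 1)

b0 →TF1
b1 →J2
b2 →R1
b3 →I1
b4 →J1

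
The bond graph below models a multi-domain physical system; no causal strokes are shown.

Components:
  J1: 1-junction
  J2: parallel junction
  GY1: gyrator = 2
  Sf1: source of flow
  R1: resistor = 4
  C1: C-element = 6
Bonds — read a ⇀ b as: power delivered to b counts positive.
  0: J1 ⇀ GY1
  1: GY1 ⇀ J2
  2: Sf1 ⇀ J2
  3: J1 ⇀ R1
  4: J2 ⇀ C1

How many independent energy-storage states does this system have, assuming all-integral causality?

β2 |Sf1  (Sf1 (Sf) sets flow on bond)
β4 |J2  (C1 integral (e out))
β1 |GY1  (0-jn J2 has e-setter on 4)
β0 |GY1  (through GY1, causality inverts; strokes same side of GY1)
β3 |J1  (J1 flow already set via bond 0)

1  (C1 all integral)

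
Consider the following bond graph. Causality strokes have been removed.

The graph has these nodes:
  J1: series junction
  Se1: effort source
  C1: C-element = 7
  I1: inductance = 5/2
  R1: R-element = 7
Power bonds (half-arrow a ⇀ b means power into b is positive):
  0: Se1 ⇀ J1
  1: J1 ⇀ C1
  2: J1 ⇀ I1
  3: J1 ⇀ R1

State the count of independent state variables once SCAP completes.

b0 stroke at J1  (source Se1 imposes e)
b1 stroke at J1  (C1 outputs effort q/C1)
b2 stroke at I1  (I1: I, integral causality)
b3 stroke at J1  (1-jn J1 has f-setter on 2)

2  (C1, I1 all integral)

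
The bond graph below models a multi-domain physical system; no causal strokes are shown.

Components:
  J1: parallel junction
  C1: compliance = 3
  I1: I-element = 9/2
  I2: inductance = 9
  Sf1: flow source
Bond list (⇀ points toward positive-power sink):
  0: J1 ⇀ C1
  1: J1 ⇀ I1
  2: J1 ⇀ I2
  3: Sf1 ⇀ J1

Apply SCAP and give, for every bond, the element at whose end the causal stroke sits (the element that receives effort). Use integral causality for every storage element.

β3 stroke at Sf1  (Sf1: flow source, stroke at near end)
β0 stroke at J1  (prefer integral on C1)
β1 stroke at I1  (J1: bond 0 brought effort, rest push out)
β2 stroke at I2  (J1 effort already set via bond 0)

b0 stroke→J1
b1 stroke→I1
b2 stroke→I2
b3 stroke→Sf1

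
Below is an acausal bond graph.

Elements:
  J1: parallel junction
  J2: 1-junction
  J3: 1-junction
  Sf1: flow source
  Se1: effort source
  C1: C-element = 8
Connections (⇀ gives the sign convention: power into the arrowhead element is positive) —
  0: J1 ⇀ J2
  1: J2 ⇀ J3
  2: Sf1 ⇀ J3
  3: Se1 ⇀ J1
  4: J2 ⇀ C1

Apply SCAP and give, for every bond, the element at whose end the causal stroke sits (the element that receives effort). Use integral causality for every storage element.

bond 0 |J2
bond 1 |J3
bond 2 |Sf1
bond 3 |J1
bond 4 |J2

bond 2 stroke→Sf1  (Sf1 fixes flow; stroke at Sf1)
bond 3 stroke→J1  (source Se1 imposes e)
bond 0 stroke→J2  (common-e at J1 fixed by 3)
bond 1 stroke→J3  (J3 flow already set via bond 2)
bond 4 stroke→J2  (common-f at J2 fixed by 1)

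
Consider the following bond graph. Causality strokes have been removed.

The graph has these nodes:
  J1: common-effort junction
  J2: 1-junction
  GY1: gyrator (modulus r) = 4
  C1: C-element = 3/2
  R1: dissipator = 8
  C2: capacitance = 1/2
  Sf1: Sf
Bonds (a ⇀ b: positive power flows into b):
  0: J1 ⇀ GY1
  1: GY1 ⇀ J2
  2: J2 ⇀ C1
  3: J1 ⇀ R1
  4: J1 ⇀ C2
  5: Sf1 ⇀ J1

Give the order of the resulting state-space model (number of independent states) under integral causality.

#5 stroke at Sf1  (Sf1: flow source, stroke at near end)
#2 stroke at J2  (prefer integral on C1)
#1 stroke at GY1  (closing 1-jn rule on J2)
#0 stroke at GY1  (GY GY1: same side as bond 1)
#4 stroke at J1  (C2: C, integral causality)
#3 stroke at R1  (J1 effort already set via bond 4)

2  (C1, C2 all integral)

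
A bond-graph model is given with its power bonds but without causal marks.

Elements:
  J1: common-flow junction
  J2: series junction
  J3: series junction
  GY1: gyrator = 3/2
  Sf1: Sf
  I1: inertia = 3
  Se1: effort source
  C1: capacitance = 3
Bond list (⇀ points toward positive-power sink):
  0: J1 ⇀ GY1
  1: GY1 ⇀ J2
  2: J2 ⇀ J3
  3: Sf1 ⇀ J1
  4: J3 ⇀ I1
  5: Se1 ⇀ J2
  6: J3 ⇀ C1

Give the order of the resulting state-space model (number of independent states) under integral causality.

2  (C1, I1 all integral)

bond 3 stroke at Sf1  (Sf1 (Sf) sets flow on bond)
bond 5 stroke at J2  (source Se1 imposes e)
bond 0 stroke at J1  (J1 flow already set via bond 3)
bond 1 stroke at J2  (through GY1, causality inverts; strokes same side of GY1)
bond 2 stroke at J3  (J2 needs exactly one f-in)
bond 4 stroke at I1  (I1 outputs flow p/I1)
bond 6 stroke at J3  (1-jn J3 has f-setter on 4)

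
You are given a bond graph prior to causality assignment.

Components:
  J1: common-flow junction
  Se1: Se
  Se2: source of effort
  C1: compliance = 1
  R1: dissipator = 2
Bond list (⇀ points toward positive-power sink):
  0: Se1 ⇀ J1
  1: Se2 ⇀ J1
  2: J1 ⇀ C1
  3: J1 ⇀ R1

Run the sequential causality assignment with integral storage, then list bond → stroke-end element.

β0 stroke at J1  (Se1 (Se) sets effort on bond)
β1 stroke at J1  (source Se2 imposes e)
β2 stroke at J1  (C1 integral (e out))
β3 stroke at R1  (closing 1-jn rule on J1)

#0 →J1
#1 →J1
#2 →J1
#3 →R1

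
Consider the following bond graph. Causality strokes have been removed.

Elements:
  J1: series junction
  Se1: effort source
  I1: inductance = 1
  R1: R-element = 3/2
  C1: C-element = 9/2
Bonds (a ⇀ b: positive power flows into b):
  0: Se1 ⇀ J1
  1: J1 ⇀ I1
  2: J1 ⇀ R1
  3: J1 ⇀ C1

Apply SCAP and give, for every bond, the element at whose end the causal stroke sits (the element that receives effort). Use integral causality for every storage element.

#0 stroke at J1  (Se1 fixes effort; stroke away)
#1 stroke at I1  (I1 integral (f out))
#2 stroke at J1  (J1: bond 1 brought flow, rest push out)
#3 stroke at J1  (common-f at J1 fixed by 1)

bond 0 stroke→J1
bond 1 stroke→I1
bond 2 stroke→J1
bond 3 stroke→J1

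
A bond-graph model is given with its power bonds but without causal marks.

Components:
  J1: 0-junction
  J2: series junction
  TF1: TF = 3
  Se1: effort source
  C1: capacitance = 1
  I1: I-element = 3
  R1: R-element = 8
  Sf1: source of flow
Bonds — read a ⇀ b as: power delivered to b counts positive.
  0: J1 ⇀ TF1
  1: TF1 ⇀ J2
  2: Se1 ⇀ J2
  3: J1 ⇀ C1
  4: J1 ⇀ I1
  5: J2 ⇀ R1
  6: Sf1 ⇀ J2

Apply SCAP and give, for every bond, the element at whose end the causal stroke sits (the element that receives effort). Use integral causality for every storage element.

#2 →J2  (source Se1 imposes e)
#6 →Sf1  (Sf1 (Sf) sets flow on bond)
#1 →J2  (J2: bond 6 brought flow, rest push out)
#5 →J2  (common-f at J2 fixed by 6)
#0 →TF1  (through TF1, causality passes straight; one stroke at TF1)
#3 →J1  (prefer integral on C1)
#4 →I1  (0-jn J1 has e-setter on 3)

β0 stroke→TF1
β1 stroke→J2
β2 stroke→J2
β3 stroke→J1
β4 stroke→I1
β5 stroke→J2
β6 stroke→Sf1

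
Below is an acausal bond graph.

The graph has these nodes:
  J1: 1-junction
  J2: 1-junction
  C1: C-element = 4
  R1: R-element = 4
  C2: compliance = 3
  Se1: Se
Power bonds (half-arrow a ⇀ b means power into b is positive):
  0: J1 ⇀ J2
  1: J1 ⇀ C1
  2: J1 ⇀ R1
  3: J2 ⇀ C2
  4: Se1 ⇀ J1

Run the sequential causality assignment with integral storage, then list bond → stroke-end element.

β4 |J1  (source Se1 imposes e)
β1 |J1  (C1 integral (e out))
β3 |J2  (prefer integral on C2)
β0 |J1  (closing 1-jn rule on J2)
β2 |R1  (only one flow-in slot at J1)

b0 stroke at J1
b1 stroke at J1
b2 stroke at R1
b3 stroke at J2
b4 stroke at J1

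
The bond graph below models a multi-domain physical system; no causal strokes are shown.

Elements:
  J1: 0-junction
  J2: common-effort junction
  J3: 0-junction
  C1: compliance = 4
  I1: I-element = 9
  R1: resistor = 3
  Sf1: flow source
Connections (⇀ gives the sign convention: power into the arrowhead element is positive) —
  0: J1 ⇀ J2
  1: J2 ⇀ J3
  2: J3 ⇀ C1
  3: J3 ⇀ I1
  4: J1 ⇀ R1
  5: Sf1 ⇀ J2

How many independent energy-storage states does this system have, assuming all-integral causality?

b5 stroke at Sf1  (Sf1: flow source, stroke at near end)
b2 stroke at J3  (C1 outputs effort q/C1)
b1 stroke at J2  (J3: bond 2 brought effort, rest push out)
b3 stroke at I1  (common-e at J3 fixed by 2)
b0 stroke at J1  (0-jn J2 has e-setter on 1)
b4 stroke at R1  (J1: bond 0 brought effort, rest push out)

2  (C1, I1 all integral)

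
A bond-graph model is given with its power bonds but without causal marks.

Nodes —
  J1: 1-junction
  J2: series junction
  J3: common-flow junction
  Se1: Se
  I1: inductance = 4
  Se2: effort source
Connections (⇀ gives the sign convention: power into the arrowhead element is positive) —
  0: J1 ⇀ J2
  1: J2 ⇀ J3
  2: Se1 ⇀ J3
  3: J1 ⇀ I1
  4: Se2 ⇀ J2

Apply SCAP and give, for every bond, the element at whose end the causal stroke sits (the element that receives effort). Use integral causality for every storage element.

#0 |J1
#1 |J2
#2 |J3
#3 |I1
#4 |J2

b2 stroke→J3  (Se1 (Se) sets effort on bond)
b4 stroke→J2  (Se2 fixes effort; stroke away)
b1 stroke→J2  (only one flow-in slot at J3)
b0 stroke→J1  (J2: last free bond brings flow in)
b3 stroke→I1  (only one flow-in slot at J1)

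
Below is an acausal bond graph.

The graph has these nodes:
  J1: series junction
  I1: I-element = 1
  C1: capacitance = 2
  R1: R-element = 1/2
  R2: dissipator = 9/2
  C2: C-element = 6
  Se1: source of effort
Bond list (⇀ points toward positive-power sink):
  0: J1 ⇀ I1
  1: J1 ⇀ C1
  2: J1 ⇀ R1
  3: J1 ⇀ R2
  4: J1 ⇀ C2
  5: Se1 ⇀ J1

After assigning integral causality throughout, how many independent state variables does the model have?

3  (C1, C2, I1 all integral)

b5 stroke at J1  (Se1 (Se) sets effort on bond)
b0 stroke at I1  (I1: I, integral causality)
b1 stroke at J1  (J1: bond 0 brought flow, rest push out)
b2 stroke at J1  (J1: bond 0 brought flow, rest push out)
b3 stroke at J1  (1-jn J1 has f-setter on 0)
b4 stroke at J1  (J1 flow already set via bond 0)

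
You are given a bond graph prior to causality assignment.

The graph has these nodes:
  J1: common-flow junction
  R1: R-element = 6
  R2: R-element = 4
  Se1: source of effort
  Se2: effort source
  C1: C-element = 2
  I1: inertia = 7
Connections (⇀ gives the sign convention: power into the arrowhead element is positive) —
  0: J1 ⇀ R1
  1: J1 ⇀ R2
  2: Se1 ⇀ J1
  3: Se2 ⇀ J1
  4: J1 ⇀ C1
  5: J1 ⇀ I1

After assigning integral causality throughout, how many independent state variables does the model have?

#2 →J1  (Se1: effort source, stroke at far end)
#3 →J1  (Se2 (Se) sets effort on bond)
#4 →J1  (prefer integral on C1)
#5 →I1  (I1 integral (f out))
#0 →J1  (1-jn J1 has f-setter on 5)
#1 →J1  (J1: bond 5 brought flow, rest push out)

2  (C1, I1 all integral)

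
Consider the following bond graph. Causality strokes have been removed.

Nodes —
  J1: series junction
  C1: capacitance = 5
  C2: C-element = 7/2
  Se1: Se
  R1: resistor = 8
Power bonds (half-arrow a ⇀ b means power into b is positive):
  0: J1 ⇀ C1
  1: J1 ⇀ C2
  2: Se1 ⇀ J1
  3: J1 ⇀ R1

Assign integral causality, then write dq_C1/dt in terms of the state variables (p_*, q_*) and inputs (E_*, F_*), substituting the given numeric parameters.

dq_C1/dt = E_Se1/8 - q_C1/40 - q_C2/28

β2 →J1  (Se1: effort source, stroke at far end)
β0 →J1  (C1 outputs effort q/C1)
β1 →J1  (C2 integral (e out))
β3 →R1  (J1: last free bond brings flow in)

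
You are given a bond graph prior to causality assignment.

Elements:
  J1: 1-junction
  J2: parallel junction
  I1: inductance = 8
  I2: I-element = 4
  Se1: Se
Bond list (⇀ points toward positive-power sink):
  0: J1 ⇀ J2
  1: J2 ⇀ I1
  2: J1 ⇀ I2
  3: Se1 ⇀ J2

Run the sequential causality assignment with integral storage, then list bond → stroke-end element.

b3 stroke at J2  (Se1 fixes effort; stroke away)
b0 stroke at J1  (J2 effort already set via bond 3)
b1 stroke at I1  (J2 effort already set via bond 3)
b2 stroke at I2  (J1: last free bond brings flow in)

β0 |J1
β1 |I1
β2 |I2
β3 |J2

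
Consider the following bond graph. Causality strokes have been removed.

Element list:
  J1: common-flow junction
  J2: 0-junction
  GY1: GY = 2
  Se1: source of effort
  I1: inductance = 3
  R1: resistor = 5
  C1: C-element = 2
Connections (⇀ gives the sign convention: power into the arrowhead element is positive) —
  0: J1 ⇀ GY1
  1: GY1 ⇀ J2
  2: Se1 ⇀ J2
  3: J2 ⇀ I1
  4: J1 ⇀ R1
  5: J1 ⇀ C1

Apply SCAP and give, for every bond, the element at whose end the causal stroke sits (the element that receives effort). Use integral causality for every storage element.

#0 |GY1
#1 |GY1
#2 |J2
#3 |I1
#4 |J1
#5 |J1

bond 2 stroke→J2  (Se1 (Se) sets effort on bond)
bond 1 stroke→GY1  (J2: bond 2 brought effort, rest push out)
bond 3 stroke→I1  (common-e at J2 fixed by 2)
bond 0 stroke→GY1  (GY1 both-in/both-out from 1)
bond 4 stroke→J1  (J1 flow already set via bond 0)
bond 5 stroke→J1  (1-jn J1 has f-setter on 0)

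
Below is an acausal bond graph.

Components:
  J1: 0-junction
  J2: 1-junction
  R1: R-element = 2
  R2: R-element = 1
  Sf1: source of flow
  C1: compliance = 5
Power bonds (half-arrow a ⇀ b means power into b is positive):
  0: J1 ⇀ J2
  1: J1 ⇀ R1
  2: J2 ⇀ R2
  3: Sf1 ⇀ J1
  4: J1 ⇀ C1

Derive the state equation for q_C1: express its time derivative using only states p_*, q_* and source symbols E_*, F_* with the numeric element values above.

dq_C1/dt = F_Sf1 - 3*q_C1/10

b3 |Sf1  (Sf1 (Sf) sets flow on bond)
b4 |J1  (prefer integral on C1)
b0 |J2  (J1 effort already set via bond 4)
b1 |R1  (0-jn J1 has e-setter on 4)
b2 |R2  (closing 1-jn rule on J2)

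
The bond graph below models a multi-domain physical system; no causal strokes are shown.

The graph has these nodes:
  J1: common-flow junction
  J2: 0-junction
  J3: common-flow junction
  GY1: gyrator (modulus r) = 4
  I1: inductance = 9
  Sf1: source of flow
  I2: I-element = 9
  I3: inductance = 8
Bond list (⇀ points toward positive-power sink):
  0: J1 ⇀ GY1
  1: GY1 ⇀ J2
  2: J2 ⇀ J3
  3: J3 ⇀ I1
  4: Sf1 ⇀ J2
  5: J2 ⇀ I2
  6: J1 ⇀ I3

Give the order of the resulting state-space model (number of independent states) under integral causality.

3  (I1, I2, I3 all integral)

b4 stroke→Sf1  (Sf1: flow source, stroke at near end)
b3 stroke→I1  (I1: I, integral causality)
b2 stroke→J3  (J3: bond 3 brought flow, rest push out)
b5 stroke→I2  (I2 outputs flow p/I2)
b1 stroke→J2  (closing 0-jn rule on J2)
b0 stroke→J1  (GY1: gyrator matches bond 1)
b6 stroke→I3  (closing 1-jn rule on J1)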